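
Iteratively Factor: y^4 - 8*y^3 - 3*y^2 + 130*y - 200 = (y - 5)*(y^3 - 3*y^2 - 18*y + 40) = (y - 5)*(y + 4)*(y^2 - 7*y + 10) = (y - 5)*(y - 2)*(y + 4)*(y - 5)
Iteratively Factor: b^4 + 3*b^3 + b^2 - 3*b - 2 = (b + 2)*(b^3 + b^2 - b - 1) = (b + 1)*(b + 2)*(b^2 - 1) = (b - 1)*(b + 1)*(b + 2)*(b + 1)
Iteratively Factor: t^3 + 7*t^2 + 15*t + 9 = (t + 1)*(t^2 + 6*t + 9) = (t + 1)*(t + 3)*(t + 3)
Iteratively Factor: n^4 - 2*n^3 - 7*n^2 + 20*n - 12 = (n + 3)*(n^3 - 5*n^2 + 8*n - 4) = (n - 1)*(n + 3)*(n^2 - 4*n + 4) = (n - 2)*(n - 1)*(n + 3)*(n - 2)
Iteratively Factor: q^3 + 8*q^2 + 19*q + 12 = (q + 1)*(q^2 + 7*q + 12) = (q + 1)*(q + 4)*(q + 3)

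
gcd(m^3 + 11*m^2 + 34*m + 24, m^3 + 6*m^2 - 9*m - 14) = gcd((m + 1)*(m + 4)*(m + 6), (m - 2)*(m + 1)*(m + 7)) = m + 1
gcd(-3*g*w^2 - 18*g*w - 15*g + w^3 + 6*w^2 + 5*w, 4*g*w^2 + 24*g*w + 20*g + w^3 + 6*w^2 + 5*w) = w^2 + 6*w + 5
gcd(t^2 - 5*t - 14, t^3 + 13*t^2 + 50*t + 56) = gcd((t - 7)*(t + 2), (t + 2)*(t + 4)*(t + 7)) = t + 2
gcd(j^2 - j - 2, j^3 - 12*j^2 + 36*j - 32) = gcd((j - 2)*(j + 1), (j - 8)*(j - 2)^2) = j - 2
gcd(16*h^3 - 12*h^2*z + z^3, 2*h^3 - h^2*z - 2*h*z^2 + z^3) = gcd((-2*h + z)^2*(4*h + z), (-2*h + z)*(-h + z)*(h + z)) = -2*h + z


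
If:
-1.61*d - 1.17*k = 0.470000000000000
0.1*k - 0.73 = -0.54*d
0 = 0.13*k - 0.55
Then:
No Solution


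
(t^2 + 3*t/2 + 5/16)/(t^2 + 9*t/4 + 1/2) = (t + 5/4)/(t + 2)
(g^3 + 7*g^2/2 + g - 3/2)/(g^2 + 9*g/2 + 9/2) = (2*g^2 + g - 1)/(2*g + 3)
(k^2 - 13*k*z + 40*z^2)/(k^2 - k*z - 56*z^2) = (k - 5*z)/(k + 7*z)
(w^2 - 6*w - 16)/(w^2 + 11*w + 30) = (w^2 - 6*w - 16)/(w^2 + 11*w + 30)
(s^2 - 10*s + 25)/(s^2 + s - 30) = (s - 5)/(s + 6)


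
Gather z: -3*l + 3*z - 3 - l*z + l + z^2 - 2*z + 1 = -2*l + z^2 + z*(1 - l) - 2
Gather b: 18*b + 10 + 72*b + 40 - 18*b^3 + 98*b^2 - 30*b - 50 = -18*b^3 + 98*b^2 + 60*b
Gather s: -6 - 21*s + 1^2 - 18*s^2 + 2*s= -18*s^2 - 19*s - 5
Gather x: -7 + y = y - 7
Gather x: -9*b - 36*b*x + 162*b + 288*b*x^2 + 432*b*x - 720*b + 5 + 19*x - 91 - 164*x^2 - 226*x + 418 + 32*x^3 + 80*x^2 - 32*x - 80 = -567*b + 32*x^3 + x^2*(288*b - 84) + x*(396*b - 239) + 252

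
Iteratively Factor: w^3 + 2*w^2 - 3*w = (w - 1)*(w^2 + 3*w) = (w - 1)*(w + 3)*(w)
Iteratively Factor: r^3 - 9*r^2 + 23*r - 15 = (r - 5)*(r^2 - 4*r + 3) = (r - 5)*(r - 1)*(r - 3)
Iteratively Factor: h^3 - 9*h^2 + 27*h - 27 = (h - 3)*(h^2 - 6*h + 9) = (h - 3)^2*(h - 3)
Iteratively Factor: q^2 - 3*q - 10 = (q + 2)*(q - 5)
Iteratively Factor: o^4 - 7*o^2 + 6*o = (o - 1)*(o^3 + o^2 - 6*o) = o*(o - 1)*(o^2 + o - 6) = o*(o - 1)*(o + 3)*(o - 2)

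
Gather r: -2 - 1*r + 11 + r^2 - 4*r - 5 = r^2 - 5*r + 4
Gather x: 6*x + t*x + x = x*(t + 7)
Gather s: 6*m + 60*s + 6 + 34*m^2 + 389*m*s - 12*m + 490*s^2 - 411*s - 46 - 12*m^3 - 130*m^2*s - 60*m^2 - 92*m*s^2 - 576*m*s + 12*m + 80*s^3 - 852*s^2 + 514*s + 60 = -12*m^3 - 26*m^2 + 6*m + 80*s^3 + s^2*(-92*m - 362) + s*(-130*m^2 - 187*m + 163) + 20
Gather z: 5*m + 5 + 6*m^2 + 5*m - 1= 6*m^2 + 10*m + 4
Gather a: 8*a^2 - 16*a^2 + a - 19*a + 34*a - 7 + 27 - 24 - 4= -8*a^2 + 16*a - 8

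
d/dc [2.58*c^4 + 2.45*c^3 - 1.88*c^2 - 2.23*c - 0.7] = 10.32*c^3 + 7.35*c^2 - 3.76*c - 2.23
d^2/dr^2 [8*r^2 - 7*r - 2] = 16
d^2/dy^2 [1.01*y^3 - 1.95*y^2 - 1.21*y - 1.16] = 6.06*y - 3.9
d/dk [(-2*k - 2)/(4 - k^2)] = 2*(k^2 - 2*k*(k + 1) - 4)/(k^2 - 4)^2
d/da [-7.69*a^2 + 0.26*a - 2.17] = 0.26 - 15.38*a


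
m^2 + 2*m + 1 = (m + 1)^2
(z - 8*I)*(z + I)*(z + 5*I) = z^3 - 2*I*z^2 + 43*z + 40*I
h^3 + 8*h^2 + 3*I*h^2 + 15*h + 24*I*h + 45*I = (h + 3)*(h + 5)*(h + 3*I)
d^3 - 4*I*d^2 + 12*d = d*(d - 6*I)*(d + 2*I)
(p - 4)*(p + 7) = p^2 + 3*p - 28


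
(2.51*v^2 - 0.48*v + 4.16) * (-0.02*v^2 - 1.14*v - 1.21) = -0.0502*v^4 - 2.8518*v^3 - 2.5731*v^2 - 4.1616*v - 5.0336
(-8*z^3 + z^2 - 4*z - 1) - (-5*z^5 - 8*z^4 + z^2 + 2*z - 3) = 5*z^5 + 8*z^4 - 8*z^3 - 6*z + 2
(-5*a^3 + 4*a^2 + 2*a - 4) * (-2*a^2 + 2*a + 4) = 10*a^5 - 18*a^4 - 16*a^3 + 28*a^2 - 16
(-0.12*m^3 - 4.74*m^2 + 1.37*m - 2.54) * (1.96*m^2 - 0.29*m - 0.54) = -0.2352*m^5 - 9.2556*m^4 + 4.1246*m^3 - 2.8161*m^2 - 0.0032000000000002*m + 1.3716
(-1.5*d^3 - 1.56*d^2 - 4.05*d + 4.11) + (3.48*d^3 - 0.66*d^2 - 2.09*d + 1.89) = 1.98*d^3 - 2.22*d^2 - 6.14*d + 6.0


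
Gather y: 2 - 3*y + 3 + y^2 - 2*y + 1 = y^2 - 5*y + 6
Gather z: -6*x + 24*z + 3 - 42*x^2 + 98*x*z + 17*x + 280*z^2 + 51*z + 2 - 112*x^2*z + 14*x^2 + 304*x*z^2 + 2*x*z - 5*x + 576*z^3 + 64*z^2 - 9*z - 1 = -28*x^2 + 6*x + 576*z^3 + z^2*(304*x + 344) + z*(-112*x^2 + 100*x + 66) + 4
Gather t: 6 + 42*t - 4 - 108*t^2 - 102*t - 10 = -108*t^2 - 60*t - 8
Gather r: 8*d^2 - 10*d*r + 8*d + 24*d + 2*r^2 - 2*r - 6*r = 8*d^2 + 32*d + 2*r^2 + r*(-10*d - 8)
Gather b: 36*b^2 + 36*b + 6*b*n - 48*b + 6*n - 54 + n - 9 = 36*b^2 + b*(6*n - 12) + 7*n - 63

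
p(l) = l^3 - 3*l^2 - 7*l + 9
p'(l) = 3*l^2 - 6*l - 7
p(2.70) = -12.09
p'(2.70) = -1.33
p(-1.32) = 10.71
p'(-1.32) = 6.15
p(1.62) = -5.96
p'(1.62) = -8.85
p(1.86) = -7.96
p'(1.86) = -7.78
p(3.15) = -11.56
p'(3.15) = 3.87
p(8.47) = 342.13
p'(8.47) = 157.40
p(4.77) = 15.88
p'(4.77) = 32.64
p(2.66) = -12.03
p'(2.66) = -1.73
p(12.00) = 1221.00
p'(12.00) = 353.00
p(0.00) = 9.00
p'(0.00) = -7.00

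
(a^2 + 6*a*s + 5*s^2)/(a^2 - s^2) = (-a - 5*s)/(-a + s)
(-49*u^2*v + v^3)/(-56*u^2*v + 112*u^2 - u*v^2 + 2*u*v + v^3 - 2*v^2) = v*(7*u - v)/(8*u*v - 16*u - v^2 + 2*v)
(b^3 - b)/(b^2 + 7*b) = (b^2 - 1)/(b + 7)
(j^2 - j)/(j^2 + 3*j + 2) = j*(j - 1)/(j^2 + 3*j + 2)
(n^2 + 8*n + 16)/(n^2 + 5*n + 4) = (n + 4)/(n + 1)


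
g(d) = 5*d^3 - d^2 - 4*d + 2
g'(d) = 15*d^2 - 2*d - 4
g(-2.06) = -37.71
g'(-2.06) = 63.77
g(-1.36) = -6.99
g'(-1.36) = 26.46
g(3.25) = 150.08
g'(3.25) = 147.94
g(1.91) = 25.55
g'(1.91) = 46.90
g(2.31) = 49.06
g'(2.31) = 71.42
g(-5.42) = -801.80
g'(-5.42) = 447.49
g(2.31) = 49.06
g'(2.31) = 71.42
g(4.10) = 313.40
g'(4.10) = 239.95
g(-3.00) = -130.00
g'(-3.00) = 137.00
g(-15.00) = -17038.00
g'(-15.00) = 3401.00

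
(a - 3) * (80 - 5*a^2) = -5*a^3 + 15*a^2 + 80*a - 240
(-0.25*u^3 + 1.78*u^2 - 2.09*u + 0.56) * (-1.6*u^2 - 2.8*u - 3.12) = 0.4*u^5 - 2.148*u^4 - 0.86*u^3 - 0.597600000000001*u^2 + 4.9528*u - 1.7472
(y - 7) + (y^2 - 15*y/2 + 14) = y^2 - 13*y/2 + 7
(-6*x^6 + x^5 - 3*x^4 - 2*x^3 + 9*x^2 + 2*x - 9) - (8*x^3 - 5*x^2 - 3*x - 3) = -6*x^6 + x^5 - 3*x^4 - 10*x^3 + 14*x^2 + 5*x - 6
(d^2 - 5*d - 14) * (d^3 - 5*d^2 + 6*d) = d^5 - 10*d^4 + 17*d^3 + 40*d^2 - 84*d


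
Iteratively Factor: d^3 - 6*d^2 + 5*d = (d - 1)*(d^2 - 5*d) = d*(d - 1)*(d - 5)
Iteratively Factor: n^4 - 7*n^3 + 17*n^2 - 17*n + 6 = (n - 2)*(n^3 - 5*n^2 + 7*n - 3) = (n - 2)*(n - 1)*(n^2 - 4*n + 3) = (n - 3)*(n - 2)*(n - 1)*(n - 1)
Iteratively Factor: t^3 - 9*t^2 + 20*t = (t)*(t^2 - 9*t + 20) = t*(t - 4)*(t - 5)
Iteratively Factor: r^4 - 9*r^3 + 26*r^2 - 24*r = (r - 3)*(r^3 - 6*r^2 + 8*r) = r*(r - 3)*(r^2 - 6*r + 8) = r*(r - 4)*(r - 3)*(r - 2)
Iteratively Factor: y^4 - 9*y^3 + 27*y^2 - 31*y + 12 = (y - 3)*(y^3 - 6*y^2 + 9*y - 4) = (y - 3)*(y - 1)*(y^2 - 5*y + 4) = (y - 4)*(y - 3)*(y - 1)*(y - 1)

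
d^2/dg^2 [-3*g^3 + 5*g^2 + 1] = 10 - 18*g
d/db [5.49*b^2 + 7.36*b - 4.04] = 10.98*b + 7.36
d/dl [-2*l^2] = -4*l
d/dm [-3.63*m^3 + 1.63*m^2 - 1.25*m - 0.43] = -10.89*m^2 + 3.26*m - 1.25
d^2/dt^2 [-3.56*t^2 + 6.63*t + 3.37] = -7.12000000000000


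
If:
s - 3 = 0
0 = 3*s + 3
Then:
No Solution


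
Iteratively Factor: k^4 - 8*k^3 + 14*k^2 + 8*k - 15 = (k - 5)*(k^3 - 3*k^2 - k + 3) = (k - 5)*(k - 3)*(k^2 - 1) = (k - 5)*(k - 3)*(k + 1)*(k - 1)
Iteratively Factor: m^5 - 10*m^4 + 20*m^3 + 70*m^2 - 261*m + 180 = (m + 3)*(m^4 - 13*m^3 + 59*m^2 - 107*m + 60) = (m - 4)*(m + 3)*(m^3 - 9*m^2 + 23*m - 15) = (m - 4)*(m - 3)*(m + 3)*(m^2 - 6*m + 5) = (m - 5)*(m - 4)*(m - 3)*(m + 3)*(m - 1)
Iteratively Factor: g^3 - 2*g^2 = (g)*(g^2 - 2*g) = g*(g - 2)*(g)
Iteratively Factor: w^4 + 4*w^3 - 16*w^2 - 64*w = (w)*(w^3 + 4*w^2 - 16*w - 64) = w*(w + 4)*(w^2 - 16) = w*(w + 4)^2*(w - 4)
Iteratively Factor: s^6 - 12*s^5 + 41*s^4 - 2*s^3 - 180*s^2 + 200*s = (s - 5)*(s^5 - 7*s^4 + 6*s^3 + 28*s^2 - 40*s) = s*(s - 5)*(s^4 - 7*s^3 + 6*s^2 + 28*s - 40) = s*(s - 5)*(s - 2)*(s^3 - 5*s^2 - 4*s + 20) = s*(s - 5)^2*(s - 2)*(s^2 - 4) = s*(s - 5)^2*(s - 2)*(s + 2)*(s - 2)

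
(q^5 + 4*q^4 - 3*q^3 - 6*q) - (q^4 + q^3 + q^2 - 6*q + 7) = q^5 + 3*q^4 - 4*q^3 - q^2 - 7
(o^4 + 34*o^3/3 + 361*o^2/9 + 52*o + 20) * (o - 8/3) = o^5 + 26*o^4/3 + 89*o^3/9 - 1484*o^2/27 - 356*o/3 - 160/3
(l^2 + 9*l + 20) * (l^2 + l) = l^4 + 10*l^3 + 29*l^2 + 20*l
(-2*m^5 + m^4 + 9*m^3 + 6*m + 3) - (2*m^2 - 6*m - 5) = -2*m^5 + m^4 + 9*m^3 - 2*m^2 + 12*m + 8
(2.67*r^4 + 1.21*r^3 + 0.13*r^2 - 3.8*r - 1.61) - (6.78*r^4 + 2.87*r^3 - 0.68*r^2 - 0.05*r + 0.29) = -4.11*r^4 - 1.66*r^3 + 0.81*r^2 - 3.75*r - 1.9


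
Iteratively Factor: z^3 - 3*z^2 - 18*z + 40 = (z - 5)*(z^2 + 2*z - 8) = (z - 5)*(z + 4)*(z - 2)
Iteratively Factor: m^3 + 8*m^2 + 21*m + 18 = (m + 3)*(m^2 + 5*m + 6) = (m + 3)^2*(m + 2)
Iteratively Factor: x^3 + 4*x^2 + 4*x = (x)*(x^2 + 4*x + 4) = x*(x + 2)*(x + 2)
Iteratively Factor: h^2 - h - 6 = (h - 3)*(h + 2)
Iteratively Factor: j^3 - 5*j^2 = (j - 5)*(j^2) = j*(j - 5)*(j)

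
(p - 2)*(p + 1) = p^2 - p - 2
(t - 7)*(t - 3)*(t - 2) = t^3 - 12*t^2 + 41*t - 42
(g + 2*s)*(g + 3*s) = g^2 + 5*g*s + 6*s^2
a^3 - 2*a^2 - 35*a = a*(a - 7)*(a + 5)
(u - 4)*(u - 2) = u^2 - 6*u + 8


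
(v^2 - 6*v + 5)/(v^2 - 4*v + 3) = (v - 5)/(v - 3)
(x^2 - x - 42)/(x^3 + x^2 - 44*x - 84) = 1/(x + 2)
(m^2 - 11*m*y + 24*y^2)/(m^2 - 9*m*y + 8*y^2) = (-m + 3*y)/(-m + y)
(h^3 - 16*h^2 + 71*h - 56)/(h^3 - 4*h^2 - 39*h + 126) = (h^2 - 9*h + 8)/(h^2 + 3*h - 18)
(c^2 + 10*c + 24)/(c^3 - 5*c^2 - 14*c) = (c^2 + 10*c + 24)/(c*(c^2 - 5*c - 14))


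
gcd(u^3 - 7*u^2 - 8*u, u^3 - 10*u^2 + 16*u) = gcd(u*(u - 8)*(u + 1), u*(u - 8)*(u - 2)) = u^2 - 8*u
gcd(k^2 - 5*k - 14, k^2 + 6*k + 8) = k + 2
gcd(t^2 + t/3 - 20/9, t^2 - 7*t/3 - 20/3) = t + 5/3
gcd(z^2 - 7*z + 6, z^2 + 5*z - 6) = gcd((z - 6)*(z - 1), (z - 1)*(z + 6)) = z - 1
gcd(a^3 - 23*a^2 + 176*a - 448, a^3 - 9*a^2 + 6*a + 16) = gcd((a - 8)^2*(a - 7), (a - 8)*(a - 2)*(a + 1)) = a - 8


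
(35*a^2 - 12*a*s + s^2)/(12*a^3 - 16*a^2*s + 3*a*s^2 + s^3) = (35*a^2 - 12*a*s + s^2)/(12*a^3 - 16*a^2*s + 3*a*s^2 + s^3)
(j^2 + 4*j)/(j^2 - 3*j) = (j + 4)/(j - 3)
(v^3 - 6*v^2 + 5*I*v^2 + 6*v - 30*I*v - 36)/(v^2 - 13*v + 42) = (v^2 + 5*I*v + 6)/(v - 7)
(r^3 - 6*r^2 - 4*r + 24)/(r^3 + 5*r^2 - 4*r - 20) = (r - 6)/(r + 5)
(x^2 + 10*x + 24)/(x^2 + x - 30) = (x + 4)/(x - 5)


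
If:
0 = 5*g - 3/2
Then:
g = 3/10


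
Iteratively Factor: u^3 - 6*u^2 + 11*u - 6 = (u - 1)*(u^2 - 5*u + 6) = (u - 3)*(u - 1)*(u - 2)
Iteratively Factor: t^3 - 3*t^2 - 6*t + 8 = (t - 1)*(t^2 - 2*t - 8) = (t - 4)*(t - 1)*(t + 2)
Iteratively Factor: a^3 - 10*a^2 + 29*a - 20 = (a - 1)*(a^2 - 9*a + 20) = (a - 4)*(a - 1)*(a - 5)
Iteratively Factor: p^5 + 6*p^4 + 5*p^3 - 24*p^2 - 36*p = (p)*(p^4 + 6*p^3 + 5*p^2 - 24*p - 36) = p*(p + 2)*(p^3 + 4*p^2 - 3*p - 18) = p*(p + 2)*(p + 3)*(p^2 + p - 6) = p*(p + 2)*(p + 3)^2*(p - 2)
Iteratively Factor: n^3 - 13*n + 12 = (n - 1)*(n^2 + n - 12) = (n - 3)*(n - 1)*(n + 4)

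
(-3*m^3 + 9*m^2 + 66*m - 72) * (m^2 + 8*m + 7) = -3*m^5 - 15*m^4 + 117*m^3 + 519*m^2 - 114*m - 504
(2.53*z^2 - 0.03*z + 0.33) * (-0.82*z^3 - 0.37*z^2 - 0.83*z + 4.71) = -2.0746*z^5 - 0.9115*z^4 - 2.3594*z^3 + 11.8191*z^2 - 0.4152*z + 1.5543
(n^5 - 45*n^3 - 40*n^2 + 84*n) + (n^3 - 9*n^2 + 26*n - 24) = n^5 - 44*n^3 - 49*n^2 + 110*n - 24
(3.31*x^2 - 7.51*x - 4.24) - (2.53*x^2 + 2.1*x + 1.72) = 0.78*x^2 - 9.61*x - 5.96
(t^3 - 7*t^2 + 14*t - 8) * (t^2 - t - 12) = t^5 - 8*t^4 + 9*t^3 + 62*t^2 - 160*t + 96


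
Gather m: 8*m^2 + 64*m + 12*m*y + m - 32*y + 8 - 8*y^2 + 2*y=8*m^2 + m*(12*y + 65) - 8*y^2 - 30*y + 8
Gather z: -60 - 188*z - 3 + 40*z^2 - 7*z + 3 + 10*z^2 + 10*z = 50*z^2 - 185*z - 60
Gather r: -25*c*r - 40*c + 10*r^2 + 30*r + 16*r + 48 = -40*c + 10*r^2 + r*(46 - 25*c) + 48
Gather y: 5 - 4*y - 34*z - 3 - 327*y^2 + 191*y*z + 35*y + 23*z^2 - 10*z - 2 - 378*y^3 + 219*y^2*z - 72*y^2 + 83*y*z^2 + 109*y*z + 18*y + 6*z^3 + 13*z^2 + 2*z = -378*y^3 + y^2*(219*z - 399) + y*(83*z^2 + 300*z + 49) + 6*z^3 + 36*z^2 - 42*z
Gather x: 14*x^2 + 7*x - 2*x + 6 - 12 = 14*x^2 + 5*x - 6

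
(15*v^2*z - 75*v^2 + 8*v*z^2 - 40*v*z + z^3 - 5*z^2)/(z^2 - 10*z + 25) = (15*v^2 + 8*v*z + z^2)/(z - 5)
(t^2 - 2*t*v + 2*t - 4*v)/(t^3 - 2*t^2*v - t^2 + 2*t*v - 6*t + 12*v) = 1/(t - 3)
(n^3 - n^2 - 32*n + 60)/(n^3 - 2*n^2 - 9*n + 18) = (n^2 + n - 30)/(n^2 - 9)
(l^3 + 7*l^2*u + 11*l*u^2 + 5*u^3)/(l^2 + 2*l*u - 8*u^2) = (l^3 + 7*l^2*u + 11*l*u^2 + 5*u^3)/(l^2 + 2*l*u - 8*u^2)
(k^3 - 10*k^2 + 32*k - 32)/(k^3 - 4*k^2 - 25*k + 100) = (k^2 - 6*k + 8)/(k^2 - 25)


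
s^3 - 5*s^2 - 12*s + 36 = (s - 6)*(s - 2)*(s + 3)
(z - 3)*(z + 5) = z^2 + 2*z - 15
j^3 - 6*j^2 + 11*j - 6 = (j - 3)*(j - 2)*(j - 1)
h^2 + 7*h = h*(h + 7)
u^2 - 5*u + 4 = (u - 4)*(u - 1)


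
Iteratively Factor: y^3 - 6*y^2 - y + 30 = (y - 3)*(y^2 - 3*y - 10) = (y - 3)*(y + 2)*(y - 5)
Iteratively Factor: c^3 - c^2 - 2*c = (c + 1)*(c^2 - 2*c) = (c - 2)*(c + 1)*(c)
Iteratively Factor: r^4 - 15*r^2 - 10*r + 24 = (r + 3)*(r^3 - 3*r^2 - 6*r + 8) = (r - 4)*(r + 3)*(r^2 + r - 2) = (r - 4)*(r + 2)*(r + 3)*(r - 1)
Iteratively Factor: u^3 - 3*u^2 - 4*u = (u - 4)*(u^2 + u) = (u - 4)*(u + 1)*(u)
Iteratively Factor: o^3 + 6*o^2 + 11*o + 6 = (o + 3)*(o^2 + 3*o + 2) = (o + 2)*(o + 3)*(o + 1)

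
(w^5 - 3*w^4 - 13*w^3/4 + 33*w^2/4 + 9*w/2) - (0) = w^5 - 3*w^4 - 13*w^3/4 + 33*w^2/4 + 9*w/2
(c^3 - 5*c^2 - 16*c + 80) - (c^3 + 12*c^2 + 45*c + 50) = -17*c^2 - 61*c + 30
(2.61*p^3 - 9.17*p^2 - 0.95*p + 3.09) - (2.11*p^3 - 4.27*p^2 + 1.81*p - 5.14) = 0.5*p^3 - 4.9*p^2 - 2.76*p + 8.23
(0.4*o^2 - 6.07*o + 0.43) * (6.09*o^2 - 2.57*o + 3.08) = 2.436*o^4 - 37.9943*o^3 + 19.4506*o^2 - 19.8007*o + 1.3244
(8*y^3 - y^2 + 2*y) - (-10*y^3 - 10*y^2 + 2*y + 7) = 18*y^3 + 9*y^2 - 7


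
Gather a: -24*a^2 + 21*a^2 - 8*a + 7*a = -3*a^2 - a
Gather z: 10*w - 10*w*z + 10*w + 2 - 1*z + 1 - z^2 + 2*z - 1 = 20*w - z^2 + z*(1 - 10*w) + 2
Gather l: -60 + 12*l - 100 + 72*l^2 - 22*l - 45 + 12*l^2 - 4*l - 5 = 84*l^2 - 14*l - 210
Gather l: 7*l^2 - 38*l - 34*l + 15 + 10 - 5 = 7*l^2 - 72*l + 20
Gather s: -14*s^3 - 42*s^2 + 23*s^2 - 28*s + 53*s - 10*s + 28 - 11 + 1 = -14*s^3 - 19*s^2 + 15*s + 18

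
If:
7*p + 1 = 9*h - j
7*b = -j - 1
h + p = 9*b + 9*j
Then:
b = -16*p/479 - 81/479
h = 385*p/479 + 63/479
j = 112*p/479 + 88/479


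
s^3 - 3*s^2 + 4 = (s - 2)^2*(s + 1)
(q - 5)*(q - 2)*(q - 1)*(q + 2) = q^4 - 6*q^3 + q^2 + 24*q - 20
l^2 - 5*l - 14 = (l - 7)*(l + 2)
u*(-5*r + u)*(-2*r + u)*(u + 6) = 10*r^2*u^2 + 60*r^2*u - 7*r*u^3 - 42*r*u^2 + u^4 + 6*u^3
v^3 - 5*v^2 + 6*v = v*(v - 3)*(v - 2)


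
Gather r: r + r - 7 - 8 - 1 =2*r - 16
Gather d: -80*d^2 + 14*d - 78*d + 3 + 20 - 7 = -80*d^2 - 64*d + 16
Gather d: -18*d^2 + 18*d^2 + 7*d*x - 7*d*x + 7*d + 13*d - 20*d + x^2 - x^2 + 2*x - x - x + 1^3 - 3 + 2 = 0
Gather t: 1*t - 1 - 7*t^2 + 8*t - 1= -7*t^2 + 9*t - 2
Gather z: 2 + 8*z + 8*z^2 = 8*z^2 + 8*z + 2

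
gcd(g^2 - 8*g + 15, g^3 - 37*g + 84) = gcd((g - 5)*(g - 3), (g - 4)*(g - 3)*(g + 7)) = g - 3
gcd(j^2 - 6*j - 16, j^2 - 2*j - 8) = j + 2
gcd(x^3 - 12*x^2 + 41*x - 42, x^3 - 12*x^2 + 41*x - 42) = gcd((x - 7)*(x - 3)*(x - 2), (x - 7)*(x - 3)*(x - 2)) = x^3 - 12*x^2 + 41*x - 42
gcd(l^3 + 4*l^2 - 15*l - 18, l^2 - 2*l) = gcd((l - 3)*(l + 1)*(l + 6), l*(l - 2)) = 1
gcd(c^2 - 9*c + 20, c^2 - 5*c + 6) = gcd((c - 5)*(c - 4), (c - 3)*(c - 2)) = 1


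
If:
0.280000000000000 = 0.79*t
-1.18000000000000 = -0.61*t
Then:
No Solution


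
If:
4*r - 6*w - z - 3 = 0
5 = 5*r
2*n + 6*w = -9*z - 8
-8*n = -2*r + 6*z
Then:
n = 35/26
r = 1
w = 16/39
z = -19/13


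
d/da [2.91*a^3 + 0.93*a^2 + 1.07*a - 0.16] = 8.73*a^2 + 1.86*a + 1.07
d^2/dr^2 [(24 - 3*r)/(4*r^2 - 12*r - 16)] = 3*((r - 8)*(2*r - 3)^2 + (3*r - 11)*(-r^2 + 3*r + 4))/(2*(-r^2 + 3*r + 4)^3)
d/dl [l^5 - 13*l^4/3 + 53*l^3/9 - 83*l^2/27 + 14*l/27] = 5*l^4 - 52*l^3/3 + 53*l^2/3 - 166*l/27 + 14/27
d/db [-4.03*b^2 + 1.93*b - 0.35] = 1.93 - 8.06*b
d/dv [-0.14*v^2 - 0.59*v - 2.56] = -0.28*v - 0.59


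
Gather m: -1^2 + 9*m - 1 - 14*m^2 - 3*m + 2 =-14*m^2 + 6*m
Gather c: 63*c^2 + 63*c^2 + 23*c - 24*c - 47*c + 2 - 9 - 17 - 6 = 126*c^2 - 48*c - 30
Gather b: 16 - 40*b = 16 - 40*b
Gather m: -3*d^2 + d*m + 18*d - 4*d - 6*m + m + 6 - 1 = -3*d^2 + 14*d + m*(d - 5) + 5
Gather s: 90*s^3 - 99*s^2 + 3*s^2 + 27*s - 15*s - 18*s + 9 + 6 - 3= 90*s^3 - 96*s^2 - 6*s + 12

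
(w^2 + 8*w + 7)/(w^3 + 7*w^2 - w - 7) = 1/(w - 1)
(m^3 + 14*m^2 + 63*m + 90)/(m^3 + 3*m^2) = 1 + 11/m + 30/m^2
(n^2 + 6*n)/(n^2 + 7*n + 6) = n/(n + 1)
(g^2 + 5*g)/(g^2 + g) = (g + 5)/(g + 1)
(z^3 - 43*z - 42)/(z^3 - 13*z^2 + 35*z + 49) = (z + 6)/(z - 7)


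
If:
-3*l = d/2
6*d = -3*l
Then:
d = 0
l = 0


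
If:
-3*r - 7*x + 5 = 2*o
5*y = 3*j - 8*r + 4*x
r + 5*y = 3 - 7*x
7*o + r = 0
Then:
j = 230*y/21 + 58/21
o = -5*y/12 - 1/6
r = 35*y/12 + 7/6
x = 11/42 - 95*y/84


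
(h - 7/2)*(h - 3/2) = h^2 - 5*h + 21/4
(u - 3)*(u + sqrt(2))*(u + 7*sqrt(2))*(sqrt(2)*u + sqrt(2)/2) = sqrt(2)*u^4 - 5*sqrt(2)*u^3/2 + 16*u^3 - 40*u^2 + 25*sqrt(2)*u^2/2 - 35*sqrt(2)*u - 24*u - 21*sqrt(2)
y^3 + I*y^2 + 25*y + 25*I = (y - 5*I)*(y + I)*(y + 5*I)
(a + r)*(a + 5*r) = a^2 + 6*a*r + 5*r^2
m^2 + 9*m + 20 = (m + 4)*(m + 5)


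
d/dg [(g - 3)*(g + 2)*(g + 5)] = 3*g^2 + 8*g - 11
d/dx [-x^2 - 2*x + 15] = -2*x - 2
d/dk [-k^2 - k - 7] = -2*k - 1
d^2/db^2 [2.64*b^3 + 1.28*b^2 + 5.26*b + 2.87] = 15.84*b + 2.56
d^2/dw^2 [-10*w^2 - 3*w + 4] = -20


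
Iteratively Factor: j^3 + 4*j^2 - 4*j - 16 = (j - 2)*(j^2 + 6*j + 8) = (j - 2)*(j + 2)*(j + 4)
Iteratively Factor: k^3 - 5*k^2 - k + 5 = (k + 1)*(k^2 - 6*k + 5) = (k - 5)*(k + 1)*(k - 1)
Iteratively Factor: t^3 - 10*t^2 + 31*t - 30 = (t - 5)*(t^2 - 5*t + 6) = (t - 5)*(t - 2)*(t - 3)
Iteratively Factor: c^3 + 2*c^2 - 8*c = (c - 2)*(c^2 + 4*c) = c*(c - 2)*(c + 4)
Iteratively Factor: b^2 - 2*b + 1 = (b - 1)*(b - 1)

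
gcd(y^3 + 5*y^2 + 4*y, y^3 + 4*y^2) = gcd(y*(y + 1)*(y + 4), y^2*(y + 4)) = y^2 + 4*y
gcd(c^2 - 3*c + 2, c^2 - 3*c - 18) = 1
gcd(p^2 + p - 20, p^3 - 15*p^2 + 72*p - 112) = p - 4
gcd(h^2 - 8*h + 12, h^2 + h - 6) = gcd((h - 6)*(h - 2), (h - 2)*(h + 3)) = h - 2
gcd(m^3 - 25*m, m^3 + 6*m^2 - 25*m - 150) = m^2 - 25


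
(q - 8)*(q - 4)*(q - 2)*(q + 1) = q^4 - 13*q^3 + 42*q^2 - 8*q - 64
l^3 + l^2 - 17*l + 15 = (l - 3)*(l - 1)*(l + 5)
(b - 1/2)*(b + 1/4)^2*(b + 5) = b^4 + 5*b^3 - 3*b^2/16 - 31*b/32 - 5/32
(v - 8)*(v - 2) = v^2 - 10*v + 16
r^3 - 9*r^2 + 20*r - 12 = (r - 6)*(r - 2)*(r - 1)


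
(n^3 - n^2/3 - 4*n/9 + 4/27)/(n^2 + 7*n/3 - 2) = (n^2 + n/3 - 2/9)/(n + 3)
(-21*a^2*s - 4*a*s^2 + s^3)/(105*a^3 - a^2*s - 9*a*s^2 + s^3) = s/(-5*a + s)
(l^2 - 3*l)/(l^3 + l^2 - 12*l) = 1/(l + 4)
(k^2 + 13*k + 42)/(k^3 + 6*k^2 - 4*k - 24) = (k + 7)/(k^2 - 4)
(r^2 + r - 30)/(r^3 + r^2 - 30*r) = 1/r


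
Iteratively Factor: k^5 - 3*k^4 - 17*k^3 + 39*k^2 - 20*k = (k - 1)*(k^4 - 2*k^3 - 19*k^2 + 20*k) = (k - 5)*(k - 1)*(k^3 + 3*k^2 - 4*k) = (k - 5)*(k - 1)^2*(k^2 + 4*k) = k*(k - 5)*(k - 1)^2*(k + 4)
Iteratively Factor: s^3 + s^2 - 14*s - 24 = (s + 2)*(s^2 - s - 12) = (s + 2)*(s + 3)*(s - 4)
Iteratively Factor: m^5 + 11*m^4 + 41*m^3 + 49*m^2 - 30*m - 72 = (m + 3)*(m^4 + 8*m^3 + 17*m^2 - 2*m - 24) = (m + 2)*(m + 3)*(m^3 + 6*m^2 + 5*m - 12) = (m + 2)*(m + 3)*(m + 4)*(m^2 + 2*m - 3) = (m - 1)*(m + 2)*(m + 3)*(m + 4)*(m + 3)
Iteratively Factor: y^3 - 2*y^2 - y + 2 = (y - 1)*(y^2 - y - 2) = (y - 2)*(y - 1)*(y + 1)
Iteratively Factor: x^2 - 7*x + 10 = (x - 5)*(x - 2)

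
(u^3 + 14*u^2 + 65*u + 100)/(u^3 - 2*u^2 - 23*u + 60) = (u^2 + 9*u + 20)/(u^2 - 7*u + 12)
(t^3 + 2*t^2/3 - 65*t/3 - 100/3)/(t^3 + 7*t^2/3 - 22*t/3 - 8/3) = (3*t^2 - 10*t - 25)/(3*t^2 - 5*t - 2)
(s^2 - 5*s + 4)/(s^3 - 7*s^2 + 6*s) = (s - 4)/(s*(s - 6))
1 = 1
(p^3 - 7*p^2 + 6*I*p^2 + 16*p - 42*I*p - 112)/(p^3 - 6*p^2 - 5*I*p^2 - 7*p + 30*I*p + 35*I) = (p^2 + 6*I*p + 16)/(p^2 + p*(1 - 5*I) - 5*I)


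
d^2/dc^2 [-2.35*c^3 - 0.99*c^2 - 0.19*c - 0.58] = -14.1*c - 1.98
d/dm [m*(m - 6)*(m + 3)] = 3*m^2 - 6*m - 18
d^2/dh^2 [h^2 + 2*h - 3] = 2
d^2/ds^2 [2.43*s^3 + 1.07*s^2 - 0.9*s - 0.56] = 14.58*s + 2.14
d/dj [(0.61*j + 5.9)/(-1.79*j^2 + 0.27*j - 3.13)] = (1.0919*j^2 + 21.122*j - 3.5023)/(3.2041*j^4 - 0.9666*j^3 + 11.2783*j^2 - 1.6902*j + 9.7969)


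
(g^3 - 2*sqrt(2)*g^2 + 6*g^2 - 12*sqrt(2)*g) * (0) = 0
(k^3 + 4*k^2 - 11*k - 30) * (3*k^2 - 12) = 3*k^5 + 12*k^4 - 45*k^3 - 138*k^2 + 132*k + 360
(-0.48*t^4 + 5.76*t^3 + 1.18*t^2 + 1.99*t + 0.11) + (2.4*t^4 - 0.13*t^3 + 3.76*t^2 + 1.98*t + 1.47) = 1.92*t^4 + 5.63*t^3 + 4.94*t^2 + 3.97*t + 1.58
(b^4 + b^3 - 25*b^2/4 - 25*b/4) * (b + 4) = b^5 + 5*b^4 - 9*b^3/4 - 125*b^2/4 - 25*b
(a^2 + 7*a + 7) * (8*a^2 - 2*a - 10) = 8*a^4 + 54*a^3 + 32*a^2 - 84*a - 70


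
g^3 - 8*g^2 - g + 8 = (g - 8)*(g - 1)*(g + 1)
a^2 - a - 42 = (a - 7)*(a + 6)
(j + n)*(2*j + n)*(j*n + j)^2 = 2*j^4*n^2 + 4*j^4*n + 2*j^4 + 3*j^3*n^3 + 6*j^3*n^2 + 3*j^3*n + j^2*n^4 + 2*j^2*n^3 + j^2*n^2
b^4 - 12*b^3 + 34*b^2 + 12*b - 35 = (b - 7)*(b - 5)*(b - 1)*(b + 1)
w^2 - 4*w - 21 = (w - 7)*(w + 3)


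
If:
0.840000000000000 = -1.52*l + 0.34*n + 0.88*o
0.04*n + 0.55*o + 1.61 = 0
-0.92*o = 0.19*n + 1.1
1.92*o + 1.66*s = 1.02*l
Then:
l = 0.10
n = 12.94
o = -3.87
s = 4.54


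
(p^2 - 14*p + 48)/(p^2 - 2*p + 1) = (p^2 - 14*p + 48)/(p^2 - 2*p + 1)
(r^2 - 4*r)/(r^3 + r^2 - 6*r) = (r - 4)/(r^2 + r - 6)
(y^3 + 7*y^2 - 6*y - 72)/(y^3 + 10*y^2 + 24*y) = (y - 3)/y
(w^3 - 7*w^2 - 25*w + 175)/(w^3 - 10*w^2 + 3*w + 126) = (w^2 - 25)/(w^2 - 3*w - 18)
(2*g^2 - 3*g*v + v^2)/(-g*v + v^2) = (-2*g + v)/v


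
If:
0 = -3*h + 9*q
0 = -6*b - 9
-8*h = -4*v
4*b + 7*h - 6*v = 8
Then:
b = -3/2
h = -14/5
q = -14/15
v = -28/5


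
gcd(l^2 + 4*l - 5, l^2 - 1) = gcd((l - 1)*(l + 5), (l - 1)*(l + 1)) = l - 1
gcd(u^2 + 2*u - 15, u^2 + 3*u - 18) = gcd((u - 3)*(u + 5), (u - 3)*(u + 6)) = u - 3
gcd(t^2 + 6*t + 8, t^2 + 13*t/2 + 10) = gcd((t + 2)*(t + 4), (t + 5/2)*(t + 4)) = t + 4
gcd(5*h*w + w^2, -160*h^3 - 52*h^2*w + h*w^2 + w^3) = 5*h + w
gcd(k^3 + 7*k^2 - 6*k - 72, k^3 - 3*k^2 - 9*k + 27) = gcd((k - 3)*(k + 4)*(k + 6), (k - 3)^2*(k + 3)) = k - 3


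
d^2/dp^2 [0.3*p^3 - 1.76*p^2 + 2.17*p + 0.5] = 1.8*p - 3.52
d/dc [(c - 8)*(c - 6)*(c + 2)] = 3*c^2 - 24*c + 20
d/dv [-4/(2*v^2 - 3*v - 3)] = 4*(4*v - 3)/(-2*v^2 + 3*v + 3)^2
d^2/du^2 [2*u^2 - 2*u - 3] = 4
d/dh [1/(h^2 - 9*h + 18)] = (9 - 2*h)/(h^2 - 9*h + 18)^2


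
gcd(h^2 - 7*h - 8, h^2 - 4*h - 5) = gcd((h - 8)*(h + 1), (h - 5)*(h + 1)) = h + 1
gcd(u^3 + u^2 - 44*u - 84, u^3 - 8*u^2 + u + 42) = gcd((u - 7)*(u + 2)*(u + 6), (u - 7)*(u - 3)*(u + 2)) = u^2 - 5*u - 14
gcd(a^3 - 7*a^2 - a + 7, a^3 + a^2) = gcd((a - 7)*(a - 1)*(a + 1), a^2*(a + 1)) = a + 1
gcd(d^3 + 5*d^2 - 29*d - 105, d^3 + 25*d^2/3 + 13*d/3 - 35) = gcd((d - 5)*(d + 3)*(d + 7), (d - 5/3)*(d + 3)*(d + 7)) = d^2 + 10*d + 21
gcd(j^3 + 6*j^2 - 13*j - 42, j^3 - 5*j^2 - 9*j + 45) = j - 3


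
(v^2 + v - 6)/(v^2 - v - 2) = (v + 3)/(v + 1)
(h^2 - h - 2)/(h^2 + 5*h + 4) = (h - 2)/(h + 4)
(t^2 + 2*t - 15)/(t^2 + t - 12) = (t + 5)/(t + 4)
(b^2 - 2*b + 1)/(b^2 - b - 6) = (-b^2 + 2*b - 1)/(-b^2 + b + 6)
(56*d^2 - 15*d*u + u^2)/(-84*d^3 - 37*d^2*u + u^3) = (-8*d + u)/(12*d^2 + 7*d*u + u^2)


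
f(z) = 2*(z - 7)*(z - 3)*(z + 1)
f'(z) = 2*(z - 7)*(z - 3) + 2*(z - 7)*(z + 1) + 2*(z - 3)*(z + 1) = 6*z^2 - 36*z + 22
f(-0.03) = 41.32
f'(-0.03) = 23.09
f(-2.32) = -130.90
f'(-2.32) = 137.81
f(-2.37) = -137.87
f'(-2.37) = 141.02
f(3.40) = -12.67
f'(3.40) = -31.04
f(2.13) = 26.52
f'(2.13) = -27.46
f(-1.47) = -35.59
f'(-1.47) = 87.89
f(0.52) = 48.85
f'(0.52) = 4.90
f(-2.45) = -149.36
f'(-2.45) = 146.22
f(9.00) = 240.00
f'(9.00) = 184.00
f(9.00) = 240.00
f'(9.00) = 184.00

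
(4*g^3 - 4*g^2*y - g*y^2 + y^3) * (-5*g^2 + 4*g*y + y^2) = -20*g^5 + 36*g^4*y - 7*g^3*y^2 - 13*g^2*y^3 + 3*g*y^4 + y^5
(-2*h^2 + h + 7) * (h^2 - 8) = -2*h^4 + h^3 + 23*h^2 - 8*h - 56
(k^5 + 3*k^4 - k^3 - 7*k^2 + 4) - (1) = k^5 + 3*k^4 - k^3 - 7*k^2 + 3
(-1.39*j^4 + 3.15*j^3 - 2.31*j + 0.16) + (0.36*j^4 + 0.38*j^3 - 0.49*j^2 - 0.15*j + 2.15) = -1.03*j^4 + 3.53*j^3 - 0.49*j^2 - 2.46*j + 2.31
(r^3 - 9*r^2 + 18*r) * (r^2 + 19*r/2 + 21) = r^5 + r^4/2 - 93*r^3/2 - 18*r^2 + 378*r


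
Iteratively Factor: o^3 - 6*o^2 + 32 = (o - 4)*(o^2 - 2*o - 8) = (o - 4)^2*(o + 2)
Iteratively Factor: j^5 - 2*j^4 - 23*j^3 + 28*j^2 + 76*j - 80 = (j + 4)*(j^4 - 6*j^3 + j^2 + 24*j - 20) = (j + 2)*(j + 4)*(j^3 - 8*j^2 + 17*j - 10) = (j - 5)*(j + 2)*(j + 4)*(j^2 - 3*j + 2) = (j - 5)*(j - 1)*(j + 2)*(j + 4)*(j - 2)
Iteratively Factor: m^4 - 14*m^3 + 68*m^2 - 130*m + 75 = (m - 3)*(m^3 - 11*m^2 + 35*m - 25) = (m - 5)*(m - 3)*(m^2 - 6*m + 5) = (m - 5)*(m - 3)*(m - 1)*(m - 5)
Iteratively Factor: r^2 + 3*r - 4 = (r - 1)*(r + 4)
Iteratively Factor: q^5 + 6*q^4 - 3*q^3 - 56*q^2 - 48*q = (q)*(q^4 + 6*q^3 - 3*q^2 - 56*q - 48) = q*(q + 1)*(q^3 + 5*q^2 - 8*q - 48) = q*(q - 3)*(q + 1)*(q^2 + 8*q + 16) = q*(q - 3)*(q + 1)*(q + 4)*(q + 4)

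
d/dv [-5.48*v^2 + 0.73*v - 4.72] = 0.73 - 10.96*v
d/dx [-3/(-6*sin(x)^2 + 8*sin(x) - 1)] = 12*(2 - 3*sin(x))*cos(x)/(6*sin(x)^2 - 8*sin(x) + 1)^2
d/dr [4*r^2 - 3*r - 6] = 8*r - 3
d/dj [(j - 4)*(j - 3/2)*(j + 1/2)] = 3*j^2 - 10*j + 13/4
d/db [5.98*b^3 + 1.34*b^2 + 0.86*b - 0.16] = 17.94*b^2 + 2.68*b + 0.86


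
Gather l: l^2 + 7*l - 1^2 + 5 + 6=l^2 + 7*l + 10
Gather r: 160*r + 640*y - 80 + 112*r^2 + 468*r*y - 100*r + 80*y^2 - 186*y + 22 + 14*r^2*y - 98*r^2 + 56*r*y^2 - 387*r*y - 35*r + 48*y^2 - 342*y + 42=r^2*(14*y + 14) + r*(56*y^2 + 81*y + 25) + 128*y^2 + 112*y - 16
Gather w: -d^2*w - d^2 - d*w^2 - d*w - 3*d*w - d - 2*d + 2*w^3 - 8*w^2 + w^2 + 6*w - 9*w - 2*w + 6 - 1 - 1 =-d^2 - 3*d + 2*w^3 + w^2*(-d - 7) + w*(-d^2 - 4*d - 5) + 4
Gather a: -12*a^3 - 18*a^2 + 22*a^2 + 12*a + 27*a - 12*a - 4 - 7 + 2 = -12*a^3 + 4*a^2 + 27*a - 9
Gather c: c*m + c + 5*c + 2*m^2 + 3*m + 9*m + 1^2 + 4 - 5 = c*(m + 6) + 2*m^2 + 12*m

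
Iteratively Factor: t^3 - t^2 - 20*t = (t + 4)*(t^2 - 5*t) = t*(t + 4)*(t - 5)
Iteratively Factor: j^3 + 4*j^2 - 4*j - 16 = (j - 2)*(j^2 + 6*j + 8) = (j - 2)*(j + 2)*(j + 4)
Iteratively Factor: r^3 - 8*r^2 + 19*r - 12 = (r - 1)*(r^2 - 7*r + 12) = (r - 3)*(r - 1)*(r - 4)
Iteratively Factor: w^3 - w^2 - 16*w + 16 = (w - 4)*(w^2 + 3*w - 4) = (w - 4)*(w + 4)*(w - 1)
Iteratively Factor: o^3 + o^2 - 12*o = (o)*(o^2 + o - 12) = o*(o + 4)*(o - 3)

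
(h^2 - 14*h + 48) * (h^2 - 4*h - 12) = h^4 - 18*h^3 + 92*h^2 - 24*h - 576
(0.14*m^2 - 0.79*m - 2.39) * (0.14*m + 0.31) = 0.0196*m^3 - 0.0672*m^2 - 0.5795*m - 0.7409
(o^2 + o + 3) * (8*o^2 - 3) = 8*o^4 + 8*o^3 + 21*o^2 - 3*o - 9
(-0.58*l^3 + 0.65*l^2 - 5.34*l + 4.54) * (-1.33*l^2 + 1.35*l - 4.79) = 0.7714*l^5 - 1.6475*l^4 + 10.7579*l^3 - 16.3607*l^2 + 31.7076*l - 21.7466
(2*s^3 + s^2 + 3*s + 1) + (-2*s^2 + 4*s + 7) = 2*s^3 - s^2 + 7*s + 8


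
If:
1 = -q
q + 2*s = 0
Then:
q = -1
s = 1/2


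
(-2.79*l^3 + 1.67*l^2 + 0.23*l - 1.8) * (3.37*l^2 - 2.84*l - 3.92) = -9.4023*l^5 + 13.5515*l^4 + 6.9691*l^3 - 13.2656*l^2 + 4.2104*l + 7.056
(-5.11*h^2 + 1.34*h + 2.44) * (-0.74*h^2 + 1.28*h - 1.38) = 3.7814*h^4 - 7.5324*h^3 + 6.9614*h^2 + 1.274*h - 3.3672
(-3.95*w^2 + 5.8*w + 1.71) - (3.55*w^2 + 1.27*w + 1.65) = -7.5*w^2 + 4.53*w + 0.0600000000000001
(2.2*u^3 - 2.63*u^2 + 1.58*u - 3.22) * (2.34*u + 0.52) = 5.148*u^4 - 5.0102*u^3 + 2.3296*u^2 - 6.7132*u - 1.6744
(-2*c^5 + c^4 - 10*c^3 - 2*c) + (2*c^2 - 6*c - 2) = -2*c^5 + c^4 - 10*c^3 + 2*c^2 - 8*c - 2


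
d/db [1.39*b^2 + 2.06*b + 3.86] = 2.78*b + 2.06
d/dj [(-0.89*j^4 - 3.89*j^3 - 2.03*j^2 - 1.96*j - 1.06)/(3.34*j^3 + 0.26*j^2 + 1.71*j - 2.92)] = (-2.9726*j^6 - 0.462799999999994*j^5 + 1.2031*j^4 + 10.1842*j^3 + 41.7359*j^2 + 12.4064*j + 7.5358)/(11.1556*j^6 + 1.7368*j^5 + 11.4904*j^4 - 18.6164*j^3 + 1.4057*j^2 - 9.9864*j + 8.5264)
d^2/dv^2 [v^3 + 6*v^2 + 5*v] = 6*v + 12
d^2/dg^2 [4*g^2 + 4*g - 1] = 8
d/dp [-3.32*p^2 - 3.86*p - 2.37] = -6.64*p - 3.86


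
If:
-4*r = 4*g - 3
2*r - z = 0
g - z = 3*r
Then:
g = 5/8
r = 1/8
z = 1/4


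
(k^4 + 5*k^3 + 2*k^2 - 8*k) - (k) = k^4 + 5*k^3 + 2*k^2 - 9*k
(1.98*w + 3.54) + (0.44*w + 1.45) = 2.42*w + 4.99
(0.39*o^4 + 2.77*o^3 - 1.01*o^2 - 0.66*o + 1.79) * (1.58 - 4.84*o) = -1.8876*o^5 - 12.7906*o^4 + 9.265*o^3 + 1.5986*o^2 - 9.7064*o + 2.8282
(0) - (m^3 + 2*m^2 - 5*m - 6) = -m^3 - 2*m^2 + 5*m + 6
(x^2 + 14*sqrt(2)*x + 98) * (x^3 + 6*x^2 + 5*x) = x^5 + 6*x^4 + 14*sqrt(2)*x^4 + 103*x^3 + 84*sqrt(2)*x^3 + 70*sqrt(2)*x^2 + 588*x^2 + 490*x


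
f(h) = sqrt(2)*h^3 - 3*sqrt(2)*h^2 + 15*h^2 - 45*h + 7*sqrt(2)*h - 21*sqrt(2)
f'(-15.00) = 596.77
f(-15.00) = -1855.76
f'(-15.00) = 596.77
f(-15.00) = -1855.76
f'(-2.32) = -62.18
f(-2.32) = 91.98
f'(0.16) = -31.55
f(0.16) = -35.03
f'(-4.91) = -38.46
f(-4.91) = 234.58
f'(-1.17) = -54.46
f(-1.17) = 23.83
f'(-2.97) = -61.58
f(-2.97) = 132.39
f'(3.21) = 77.68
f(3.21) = 15.25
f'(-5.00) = -36.61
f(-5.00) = 237.96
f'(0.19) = -30.86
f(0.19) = -35.97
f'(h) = 3*sqrt(2)*h^2 - 6*sqrt(2)*h + 30*h - 45 + 7*sqrt(2)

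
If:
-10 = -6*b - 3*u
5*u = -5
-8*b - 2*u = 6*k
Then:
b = 13/6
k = -23/9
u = -1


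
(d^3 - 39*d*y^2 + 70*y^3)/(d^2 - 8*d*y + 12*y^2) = (-d^2 - 2*d*y + 35*y^2)/(-d + 6*y)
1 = 1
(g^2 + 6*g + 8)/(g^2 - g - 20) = (g + 2)/(g - 5)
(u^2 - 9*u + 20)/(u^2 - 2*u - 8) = (u - 5)/(u + 2)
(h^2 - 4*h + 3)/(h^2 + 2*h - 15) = (h - 1)/(h + 5)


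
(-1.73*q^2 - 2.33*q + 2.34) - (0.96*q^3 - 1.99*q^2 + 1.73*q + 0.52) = -0.96*q^3 + 0.26*q^2 - 4.06*q + 1.82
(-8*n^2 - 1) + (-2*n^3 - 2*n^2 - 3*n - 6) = -2*n^3 - 10*n^2 - 3*n - 7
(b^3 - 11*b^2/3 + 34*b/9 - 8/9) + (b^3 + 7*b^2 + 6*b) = 2*b^3 + 10*b^2/3 + 88*b/9 - 8/9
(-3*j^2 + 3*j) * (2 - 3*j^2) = 9*j^4 - 9*j^3 - 6*j^2 + 6*j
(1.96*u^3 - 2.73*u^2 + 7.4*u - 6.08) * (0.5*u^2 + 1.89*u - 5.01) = 0.98*u^5 + 2.3394*u^4 - 11.2793*u^3 + 24.6233*u^2 - 48.5652*u + 30.4608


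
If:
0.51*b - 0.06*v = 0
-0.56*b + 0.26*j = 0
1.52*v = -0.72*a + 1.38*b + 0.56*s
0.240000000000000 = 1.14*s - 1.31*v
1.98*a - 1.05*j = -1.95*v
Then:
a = -0.98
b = 0.14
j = 0.29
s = 1.54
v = 1.16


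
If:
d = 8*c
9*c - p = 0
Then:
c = p/9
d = 8*p/9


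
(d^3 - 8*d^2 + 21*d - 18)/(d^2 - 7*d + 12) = (d^2 - 5*d + 6)/(d - 4)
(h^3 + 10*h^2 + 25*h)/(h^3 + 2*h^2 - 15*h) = (h + 5)/(h - 3)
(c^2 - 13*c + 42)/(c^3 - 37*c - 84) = (c - 6)/(c^2 + 7*c + 12)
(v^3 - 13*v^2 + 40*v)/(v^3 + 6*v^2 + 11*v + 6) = v*(v^2 - 13*v + 40)/(v^3 + 6*v^2 + 11*v + 6)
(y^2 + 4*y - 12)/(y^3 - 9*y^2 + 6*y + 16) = (y + 6)/(y^2 - 7*y - 8)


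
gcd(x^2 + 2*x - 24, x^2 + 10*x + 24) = x + 6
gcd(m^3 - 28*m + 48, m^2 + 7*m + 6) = m + 6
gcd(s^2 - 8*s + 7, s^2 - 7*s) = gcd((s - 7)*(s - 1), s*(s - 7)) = s - 7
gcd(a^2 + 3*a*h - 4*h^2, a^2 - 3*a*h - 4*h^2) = 1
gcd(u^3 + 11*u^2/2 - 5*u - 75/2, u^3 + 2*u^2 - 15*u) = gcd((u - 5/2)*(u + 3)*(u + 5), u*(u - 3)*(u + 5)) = u + 5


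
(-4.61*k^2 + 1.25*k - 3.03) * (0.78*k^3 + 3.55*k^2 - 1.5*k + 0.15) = -3.5958*k^5 - 15.3905*k^4 + 8.9891*k^3 - 13.323*k^2 + 4.7325*k - 0.4545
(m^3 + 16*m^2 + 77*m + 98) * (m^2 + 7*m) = m^5 + 23*m^4 + 189*m^3 + 637*m^2 + 686*m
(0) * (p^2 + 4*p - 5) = 0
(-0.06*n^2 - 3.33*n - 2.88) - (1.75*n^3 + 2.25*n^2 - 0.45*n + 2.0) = -1.75*n^3 - 2.31*n^2 - 2.88*n - 4.88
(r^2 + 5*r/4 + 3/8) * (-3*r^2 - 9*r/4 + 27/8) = -3*r^4 - 6*r^3 - 9*r^2/16 + 27*r/8 + 81/64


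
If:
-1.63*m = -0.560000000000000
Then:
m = 0.34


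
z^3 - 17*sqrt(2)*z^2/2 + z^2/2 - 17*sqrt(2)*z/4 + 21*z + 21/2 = (z + 1/2)*(z - 7*sqrt(2))*(z - 3*sqrt(2)/2)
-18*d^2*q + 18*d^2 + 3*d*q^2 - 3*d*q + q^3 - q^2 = (-3*d + q)*(6*d + q)*(q - 1)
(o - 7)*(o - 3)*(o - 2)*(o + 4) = o^4 - 8*o^3 - 7*o^2 + 122*o - 168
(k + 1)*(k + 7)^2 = k^3 + 15*k^2 + 63*k + 49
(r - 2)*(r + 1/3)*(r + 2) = r^3 + r^2/3 - 4*r - 4/3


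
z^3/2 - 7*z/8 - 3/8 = (z/2 + 1/4)*(z - 3/2)*(z + 1)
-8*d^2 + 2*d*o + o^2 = (-2*d + o)*(4*d + o)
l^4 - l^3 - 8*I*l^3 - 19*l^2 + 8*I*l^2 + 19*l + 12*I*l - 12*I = (l - 1)*(l - 4*I)*(l - 3*I)*(l - I)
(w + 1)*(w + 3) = w^2 + 4*w + 3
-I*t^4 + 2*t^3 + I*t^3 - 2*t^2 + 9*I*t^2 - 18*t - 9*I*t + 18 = (t - 3)*(t + 3)*(t + 2*I)*(-I*t + I)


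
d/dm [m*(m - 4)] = 2*m - 4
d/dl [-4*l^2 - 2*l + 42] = -8*l - 2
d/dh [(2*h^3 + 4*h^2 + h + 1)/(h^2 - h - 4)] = (2*h^4 - 4*h^3 - 29*h^2 - 34*h - 3)/(h^4 - 2*h^3 - 7*h^2 + 8*h + 16)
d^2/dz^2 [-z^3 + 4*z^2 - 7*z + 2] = 8 - 6*z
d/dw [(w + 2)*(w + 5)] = 2*w + 7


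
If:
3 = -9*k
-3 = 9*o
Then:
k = -1/3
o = -1/3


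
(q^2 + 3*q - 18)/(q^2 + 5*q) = (q^2 + 3*q - 18)/(q*(q + 5))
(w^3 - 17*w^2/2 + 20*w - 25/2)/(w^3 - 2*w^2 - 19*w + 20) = (w - 5/2)/(w + 4)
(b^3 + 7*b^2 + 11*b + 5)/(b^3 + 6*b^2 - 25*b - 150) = (b^2 + 2*b + 1)/(b^2 + b - 30)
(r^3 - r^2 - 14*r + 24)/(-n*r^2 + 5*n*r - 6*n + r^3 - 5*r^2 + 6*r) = (r + 4)/(-n + r)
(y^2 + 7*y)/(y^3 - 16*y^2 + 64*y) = (y + 7)/(y^2 - 16*y + 64)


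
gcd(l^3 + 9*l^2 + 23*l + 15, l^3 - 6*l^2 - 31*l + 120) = l + 5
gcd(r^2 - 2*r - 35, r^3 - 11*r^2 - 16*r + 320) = r + 5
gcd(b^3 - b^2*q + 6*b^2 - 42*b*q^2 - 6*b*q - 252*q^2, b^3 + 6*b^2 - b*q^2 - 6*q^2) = b + 6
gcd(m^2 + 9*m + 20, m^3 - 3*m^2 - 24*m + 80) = m + 5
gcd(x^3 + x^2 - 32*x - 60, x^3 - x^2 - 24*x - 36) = x^2 - 4*x - 12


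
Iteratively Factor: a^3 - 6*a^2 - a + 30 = (a + 2)*(a^2 - 8*a + 15) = (a - 5)*(a + 2)*(a - 3)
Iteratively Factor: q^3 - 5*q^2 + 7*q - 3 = (q - 1)*(q^2 - 4*q + 3) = (q - 3)*(q - 1)*(q - 1)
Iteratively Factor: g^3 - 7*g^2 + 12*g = (g - 4)*(g^2 - 3*g) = (g - 4)*(g - 3)*(g)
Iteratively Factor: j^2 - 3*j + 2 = (j - 1)*(j - 2)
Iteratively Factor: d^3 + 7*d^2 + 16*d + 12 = (d + 2)*(d^2 + 5*d + 6) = (d + 2)^2*(d + 3)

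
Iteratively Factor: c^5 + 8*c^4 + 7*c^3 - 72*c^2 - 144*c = (c + 4)*(c^4 + 4*c^3 - 9*c^2 - 36*c) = (c - 3)*(c + 4)*(c^3 + 7*c^2 + 12*c) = (c - 3)*(c + 3)*(c + 4)*(c^2 + 4*c) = (c - 3)*(c + 3)*(c + 4)^2*(c)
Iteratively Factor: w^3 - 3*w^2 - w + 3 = (w - 3)*(w^2 - 1) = (w - 3)*(w - 1)*(w + 1)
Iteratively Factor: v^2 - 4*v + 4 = (v - 2)*(v - 2)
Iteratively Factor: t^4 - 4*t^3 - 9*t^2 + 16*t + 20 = (t + 2)*(t^3 - 6*t^2 + 3*t + 10) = (t - 5)*(t + 2)*(t^2 - t - 2) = (t - 5)*(t + 1)*(t + 2)*(t - 2)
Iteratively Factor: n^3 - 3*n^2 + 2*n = (n - 1)*(n^2 - 2*n) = n*(n - 1)*(n - 2)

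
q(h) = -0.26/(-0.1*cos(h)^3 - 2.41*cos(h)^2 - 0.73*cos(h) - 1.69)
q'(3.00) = -0.01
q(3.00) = 0.08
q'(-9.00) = 0.04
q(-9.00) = 0.09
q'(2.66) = -0.05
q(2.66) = 0.09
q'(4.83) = -0.10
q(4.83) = 0.14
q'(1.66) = 0.03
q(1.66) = 0.16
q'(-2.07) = 0.10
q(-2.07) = 0.14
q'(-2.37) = 0.08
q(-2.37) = 0.11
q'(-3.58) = -0.04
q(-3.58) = 0.09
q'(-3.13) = 0.00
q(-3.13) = 0.08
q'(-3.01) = 0.01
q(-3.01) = 0.08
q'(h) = -0.26*(-0.3*sin(h)*cos(h)^2 - 4.82*sin(h)*cos(h) - 0.73*sin(h))/(-0.1*cos(h)^3 - 2.41*cos(h)^2 - 0.73*cos(h) - 1.69)^2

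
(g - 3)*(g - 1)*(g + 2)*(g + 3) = g^4 + g^3 - 11*g^2 - 9*g + 18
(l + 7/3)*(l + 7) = l^2 + 28*l/3 + 49/3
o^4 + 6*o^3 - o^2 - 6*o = o*(o - 1)*(o + 1)*(o + 6)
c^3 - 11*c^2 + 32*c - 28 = (c - 7)*(c - 2)^2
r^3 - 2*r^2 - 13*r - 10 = (r - 5)*(r + 1)*(r + 2)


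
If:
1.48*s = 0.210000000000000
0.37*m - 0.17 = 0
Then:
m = 0.46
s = 0.14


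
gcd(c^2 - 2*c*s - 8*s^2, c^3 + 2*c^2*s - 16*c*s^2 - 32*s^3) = -c^2 + 2*c*s + 8*s^2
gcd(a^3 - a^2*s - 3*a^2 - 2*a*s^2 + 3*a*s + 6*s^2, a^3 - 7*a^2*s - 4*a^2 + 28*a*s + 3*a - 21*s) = a - 3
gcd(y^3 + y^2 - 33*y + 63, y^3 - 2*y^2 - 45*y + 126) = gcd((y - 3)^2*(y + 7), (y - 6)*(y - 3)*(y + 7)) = y^2 + 4*y - 21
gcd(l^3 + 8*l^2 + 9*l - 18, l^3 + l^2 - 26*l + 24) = l^2 + 5*l - 6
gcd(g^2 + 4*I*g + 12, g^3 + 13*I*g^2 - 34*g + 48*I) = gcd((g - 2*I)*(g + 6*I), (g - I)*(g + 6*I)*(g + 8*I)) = g + 6*I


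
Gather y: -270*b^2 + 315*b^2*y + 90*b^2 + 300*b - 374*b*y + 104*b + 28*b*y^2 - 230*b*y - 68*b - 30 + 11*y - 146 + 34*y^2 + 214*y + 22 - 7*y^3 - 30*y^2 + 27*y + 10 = -180*b^2 + 336*b - 7*y^3 + y^2*(28*b + 4) + y*(315*b^2 - 604*b + 252) - 144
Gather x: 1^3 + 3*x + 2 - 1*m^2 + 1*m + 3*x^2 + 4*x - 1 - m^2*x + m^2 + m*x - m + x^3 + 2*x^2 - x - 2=x^3 + 5*x^2 + x*(-m^2 + m + 6)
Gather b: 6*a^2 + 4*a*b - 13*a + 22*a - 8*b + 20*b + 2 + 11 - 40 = 6*a^2 + 9*a + b*(4*a + 12) - 27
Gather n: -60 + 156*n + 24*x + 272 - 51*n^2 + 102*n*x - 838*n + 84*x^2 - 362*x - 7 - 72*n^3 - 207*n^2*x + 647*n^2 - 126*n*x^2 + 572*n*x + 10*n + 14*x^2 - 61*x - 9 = -72*n^3 + n^2*(596 - 207*x) + n*(-126*x^2 + 674*x - 672) + 98*x^2 - 399*x + 196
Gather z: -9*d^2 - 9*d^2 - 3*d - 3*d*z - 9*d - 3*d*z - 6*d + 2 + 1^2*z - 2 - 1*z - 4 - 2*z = -18*d^2 - 18*d + z*(-6*d - 2) - 4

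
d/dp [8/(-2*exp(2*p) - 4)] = 8*exp(2*p)/(exp(2*p) + 2)^2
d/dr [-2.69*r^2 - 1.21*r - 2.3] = -5.38*r - 1.21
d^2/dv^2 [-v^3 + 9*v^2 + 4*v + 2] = 18 - 6*v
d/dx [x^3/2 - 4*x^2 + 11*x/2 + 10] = 3*x^2/2 - 8*x + 11/2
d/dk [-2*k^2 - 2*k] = -4*k - 2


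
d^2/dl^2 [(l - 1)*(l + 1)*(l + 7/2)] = 6*l + 7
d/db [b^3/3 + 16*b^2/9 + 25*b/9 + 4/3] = b^2 + 32*b/9 + 25/9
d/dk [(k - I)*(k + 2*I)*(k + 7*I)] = 3*k^2 + 16*I*k - 5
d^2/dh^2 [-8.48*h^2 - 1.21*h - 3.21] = -16.9600000000000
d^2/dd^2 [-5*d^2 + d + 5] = -10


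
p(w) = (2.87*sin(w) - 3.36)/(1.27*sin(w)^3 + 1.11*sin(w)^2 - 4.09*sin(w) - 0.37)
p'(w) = (2.87*sin(w) - 3.36)*(-3.81*sin(w)^2*cos(w) - 2.22*sin(w)*cos(w) + 4.09*cos(w))/(1.27*sin(w)^3 + 1.11*sin(w)^2 - 4.09*sin(w) - 0.37)^2 + 2.87*cos(w)/(1.27*sin(w)^3 + 1.11*sin(w)^2 - 4.09*sin(w) - 0.37) = (-7.2898*sin(w)^3 + 9.6159*sin(w)^2 + 7.4592*sin(w) - 14.8043)*cos(w)/(1.6129*sin(w)^6 + 2.8194*sin(w)^5 - 9.1565*sin(w)^4 - 10.0196*sin(w)^3 + 15.9067*sin(w)^2 + 3.0266*sin(w) + 0.1369)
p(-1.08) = -1.82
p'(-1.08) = -0.40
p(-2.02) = -1.81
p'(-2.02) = 0.34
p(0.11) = 3.79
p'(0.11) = -21.34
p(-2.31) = -2.00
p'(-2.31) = 1.08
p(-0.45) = -3.04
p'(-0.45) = -6.14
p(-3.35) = 2.39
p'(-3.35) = 9.43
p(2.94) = 2.46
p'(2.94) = 9.89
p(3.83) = -2.20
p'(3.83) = 1.93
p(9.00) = 1.22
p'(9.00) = 3.06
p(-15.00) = -2.17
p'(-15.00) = 1.78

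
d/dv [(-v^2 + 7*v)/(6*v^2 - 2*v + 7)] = (-40*v^2 - 14*v + 49)/(36*v^4 - 24*v^3 + 88*v^2 - 28*v + 49)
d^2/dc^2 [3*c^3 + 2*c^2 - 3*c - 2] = 18*c + 4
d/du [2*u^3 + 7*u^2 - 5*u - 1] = 6*u^2 + 14*u - 5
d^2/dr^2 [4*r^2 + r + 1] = 8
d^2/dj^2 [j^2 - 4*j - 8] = 2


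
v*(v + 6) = v^2 + 6*v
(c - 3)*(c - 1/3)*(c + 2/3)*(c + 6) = c^4 + 10*c^3/3 - 155*c^2/9 - 20*c/3 + 4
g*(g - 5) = g^2 - 5*g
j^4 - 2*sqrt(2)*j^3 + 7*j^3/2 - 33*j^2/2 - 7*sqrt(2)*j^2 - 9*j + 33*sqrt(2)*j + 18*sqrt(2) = (j - 3)*(j + 1/2)*(j + 6)*(j - 2*sqrt(2))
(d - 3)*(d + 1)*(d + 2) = d^3 - 7*d - 6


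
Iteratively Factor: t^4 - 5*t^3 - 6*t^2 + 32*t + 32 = (t - 4)*(t^3 - t^2 - 10*t - 8) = (t - 4)*(t + 2)*(t^2 - 3*t - 4) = (t - 4)*(t + 1)*(t + 2)*(t - 4)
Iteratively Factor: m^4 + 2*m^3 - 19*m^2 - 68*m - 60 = (m + 2)*(m^3 - 19*m - 30) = (m - 5)*(m + 2)*(m^2 + 5*m + 6) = (m - 5)*(m + 2)*(m + 3)*(m + 2)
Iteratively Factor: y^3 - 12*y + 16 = (y - 2)*(y^2 + 2*y - 8) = (y - 2)^2*(y + 4)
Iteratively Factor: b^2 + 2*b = (b + 2)*(b)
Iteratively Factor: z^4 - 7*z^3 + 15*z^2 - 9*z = (z - 1)*(z^3 - 6*z^2 + 9*z) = z*(z - 1)*(z^2 - 6*z + 9) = z*(z - 3)*(z - 1)*(z - 3)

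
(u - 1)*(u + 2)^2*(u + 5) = u^4 + 8*u^3 + 15*u^2 - 4*u - 20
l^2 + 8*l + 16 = (l + 4)^2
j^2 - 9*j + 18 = (j - 6)*(j - 3)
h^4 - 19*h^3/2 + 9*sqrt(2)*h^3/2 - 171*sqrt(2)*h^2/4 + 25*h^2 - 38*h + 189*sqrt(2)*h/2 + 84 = (h - 6)*(h - 7/2)*(h + sqrt(2)/2)*(h + 4*sqrt(2))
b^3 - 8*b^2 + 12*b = b*(b - 6)*(b - 2)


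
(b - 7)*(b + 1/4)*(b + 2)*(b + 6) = b^4 + 5*b^3/4 - 175*b^2/4 - 95*b - 21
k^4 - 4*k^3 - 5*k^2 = k^2*(k - 5)*(k + 1)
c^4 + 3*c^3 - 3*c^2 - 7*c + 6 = (c - 1)^2*(c + 2)*(c + 3)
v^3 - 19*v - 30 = (v - 5)*(v + 2)*(v + 3)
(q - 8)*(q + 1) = q^2 - 7*q - 8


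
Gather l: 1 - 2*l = 1 - 2*l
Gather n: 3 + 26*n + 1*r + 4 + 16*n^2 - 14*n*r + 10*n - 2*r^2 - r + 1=16*n^2 + n*(36 - 14*r) - 2*r^2 + 8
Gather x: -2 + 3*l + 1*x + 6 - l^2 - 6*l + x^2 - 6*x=-l^2 - 3*l + x^2 - 5*x + 4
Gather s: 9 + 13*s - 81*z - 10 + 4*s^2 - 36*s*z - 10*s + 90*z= 4*s^2 + s*(3 - 36*z) + 9*z - 1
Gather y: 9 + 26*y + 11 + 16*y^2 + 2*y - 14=16*y^2 + 28*y + 6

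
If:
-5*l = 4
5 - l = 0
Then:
No Solution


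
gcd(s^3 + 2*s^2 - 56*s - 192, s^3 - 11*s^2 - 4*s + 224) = s^2 - 4*s - 32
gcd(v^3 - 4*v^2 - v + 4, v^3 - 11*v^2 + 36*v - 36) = 1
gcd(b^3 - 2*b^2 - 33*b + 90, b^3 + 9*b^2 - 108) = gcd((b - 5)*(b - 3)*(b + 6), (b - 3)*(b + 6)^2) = b^2 + 3*b - 18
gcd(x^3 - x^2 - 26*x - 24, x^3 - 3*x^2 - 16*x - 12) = x^2 - 5*x - 6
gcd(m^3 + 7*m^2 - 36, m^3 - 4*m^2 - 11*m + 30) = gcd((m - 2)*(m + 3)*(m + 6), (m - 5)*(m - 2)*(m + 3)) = m^2 + m - 6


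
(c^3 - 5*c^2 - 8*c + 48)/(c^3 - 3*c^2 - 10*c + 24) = (c - 4)/(c - 2)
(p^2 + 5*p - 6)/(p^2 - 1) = (p + 6)/(p + 1)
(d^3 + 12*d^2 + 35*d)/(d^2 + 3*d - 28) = d*(d + 5)/(d - 4)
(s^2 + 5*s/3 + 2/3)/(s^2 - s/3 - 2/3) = (s + 1)/(s - 1)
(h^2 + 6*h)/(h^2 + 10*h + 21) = h*(h + 6)/(h^2 + 10*h + 21)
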